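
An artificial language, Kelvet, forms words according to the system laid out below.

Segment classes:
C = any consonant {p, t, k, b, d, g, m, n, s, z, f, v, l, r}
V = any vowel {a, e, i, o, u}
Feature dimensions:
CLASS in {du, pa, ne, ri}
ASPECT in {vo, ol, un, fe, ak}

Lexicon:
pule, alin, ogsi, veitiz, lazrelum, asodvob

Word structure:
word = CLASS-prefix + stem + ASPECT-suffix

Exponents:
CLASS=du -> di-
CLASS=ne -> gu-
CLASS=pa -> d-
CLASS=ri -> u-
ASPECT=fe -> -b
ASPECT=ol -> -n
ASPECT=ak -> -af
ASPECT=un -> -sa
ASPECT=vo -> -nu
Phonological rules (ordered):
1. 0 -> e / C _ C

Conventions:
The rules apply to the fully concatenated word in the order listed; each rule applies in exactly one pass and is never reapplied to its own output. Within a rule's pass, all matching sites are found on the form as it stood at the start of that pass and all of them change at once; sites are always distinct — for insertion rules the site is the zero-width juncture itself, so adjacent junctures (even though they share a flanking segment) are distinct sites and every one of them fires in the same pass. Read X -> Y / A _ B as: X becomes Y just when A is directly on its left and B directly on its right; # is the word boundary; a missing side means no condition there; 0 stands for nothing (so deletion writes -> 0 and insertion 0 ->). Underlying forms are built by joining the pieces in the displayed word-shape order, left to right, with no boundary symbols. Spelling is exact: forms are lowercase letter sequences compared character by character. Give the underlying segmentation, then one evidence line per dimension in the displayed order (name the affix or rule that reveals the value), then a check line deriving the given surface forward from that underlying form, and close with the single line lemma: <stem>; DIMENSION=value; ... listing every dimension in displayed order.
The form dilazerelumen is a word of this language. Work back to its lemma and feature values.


underlying: di-lazrelum-n
CLASS=du - signalled by the affix di-
ASPECT=ol - signalled by the affix -n
check: dilazrelumn -> dilazerelumen
lemma: lazrelum; CLASS=du; ASPECT=ol


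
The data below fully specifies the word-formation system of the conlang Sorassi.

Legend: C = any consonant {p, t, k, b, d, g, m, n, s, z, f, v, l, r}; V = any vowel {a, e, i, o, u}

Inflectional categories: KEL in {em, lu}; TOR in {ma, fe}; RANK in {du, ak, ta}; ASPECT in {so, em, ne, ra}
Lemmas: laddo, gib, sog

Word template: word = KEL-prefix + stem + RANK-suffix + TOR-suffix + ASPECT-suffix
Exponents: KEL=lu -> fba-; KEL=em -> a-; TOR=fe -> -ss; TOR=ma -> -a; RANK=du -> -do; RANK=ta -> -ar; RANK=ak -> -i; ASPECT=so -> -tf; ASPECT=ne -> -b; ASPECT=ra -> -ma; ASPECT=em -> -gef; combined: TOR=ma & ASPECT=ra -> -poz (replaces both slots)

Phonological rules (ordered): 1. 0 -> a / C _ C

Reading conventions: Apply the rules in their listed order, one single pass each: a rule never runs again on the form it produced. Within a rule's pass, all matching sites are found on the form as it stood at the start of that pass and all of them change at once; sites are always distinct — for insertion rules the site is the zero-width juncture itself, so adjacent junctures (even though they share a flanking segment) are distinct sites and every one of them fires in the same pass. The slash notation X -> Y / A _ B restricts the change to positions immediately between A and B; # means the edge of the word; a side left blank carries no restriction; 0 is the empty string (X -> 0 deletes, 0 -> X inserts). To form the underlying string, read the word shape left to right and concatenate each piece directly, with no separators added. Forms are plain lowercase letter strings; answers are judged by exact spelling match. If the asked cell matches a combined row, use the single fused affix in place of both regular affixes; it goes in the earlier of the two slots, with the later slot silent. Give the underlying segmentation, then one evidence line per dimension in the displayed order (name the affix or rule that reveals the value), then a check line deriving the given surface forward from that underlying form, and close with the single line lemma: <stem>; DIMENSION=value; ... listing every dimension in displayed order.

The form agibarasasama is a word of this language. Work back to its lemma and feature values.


underlying: a-gib-ar-ss-ma
KEL=em - signalled by the affix a-
TOR=fe - signalled by the affix -ss
RANK=ta - signalled by the affix -ar
ASPECT=ra - signalled by the affix -ma
check: agibarssma -> agibarasasama
lemma: gib; KEL=em; TOR=fe; RANK=ta; ASPECT=ra


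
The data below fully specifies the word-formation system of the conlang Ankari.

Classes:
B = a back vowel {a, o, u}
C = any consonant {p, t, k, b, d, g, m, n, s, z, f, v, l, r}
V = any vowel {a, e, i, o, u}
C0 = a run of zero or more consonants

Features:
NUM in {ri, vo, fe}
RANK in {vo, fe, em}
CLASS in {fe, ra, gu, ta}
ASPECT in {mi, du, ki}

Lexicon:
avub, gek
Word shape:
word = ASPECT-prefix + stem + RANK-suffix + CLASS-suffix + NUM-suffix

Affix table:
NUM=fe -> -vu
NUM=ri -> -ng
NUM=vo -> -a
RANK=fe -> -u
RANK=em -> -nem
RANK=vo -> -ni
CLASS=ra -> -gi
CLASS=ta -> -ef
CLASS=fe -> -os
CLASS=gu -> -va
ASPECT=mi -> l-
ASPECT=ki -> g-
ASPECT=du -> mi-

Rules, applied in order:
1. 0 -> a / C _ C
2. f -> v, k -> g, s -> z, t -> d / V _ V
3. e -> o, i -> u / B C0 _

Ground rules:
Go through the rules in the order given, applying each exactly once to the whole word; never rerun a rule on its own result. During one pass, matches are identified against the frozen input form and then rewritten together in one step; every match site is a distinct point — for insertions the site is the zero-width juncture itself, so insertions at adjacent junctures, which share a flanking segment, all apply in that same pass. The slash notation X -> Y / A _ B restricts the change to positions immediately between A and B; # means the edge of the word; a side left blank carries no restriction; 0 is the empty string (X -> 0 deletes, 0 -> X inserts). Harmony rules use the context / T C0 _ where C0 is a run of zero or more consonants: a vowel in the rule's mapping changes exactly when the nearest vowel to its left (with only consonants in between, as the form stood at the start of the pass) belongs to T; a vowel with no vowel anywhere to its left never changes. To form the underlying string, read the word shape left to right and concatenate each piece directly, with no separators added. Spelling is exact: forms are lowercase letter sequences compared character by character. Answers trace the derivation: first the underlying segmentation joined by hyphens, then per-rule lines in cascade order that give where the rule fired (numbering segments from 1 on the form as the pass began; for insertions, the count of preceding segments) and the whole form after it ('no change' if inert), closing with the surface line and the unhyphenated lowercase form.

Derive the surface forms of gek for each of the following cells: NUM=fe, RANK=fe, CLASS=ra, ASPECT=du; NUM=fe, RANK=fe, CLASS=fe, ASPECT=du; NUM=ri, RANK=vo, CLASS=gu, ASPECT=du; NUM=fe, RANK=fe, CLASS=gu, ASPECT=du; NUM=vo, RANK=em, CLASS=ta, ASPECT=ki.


cell NUM=fe, RANK=fe, CLASS=ra, ASPECT=du:
underlying: mi-gek-u-gi-vu
1. 0 -> a / C _ C: no change
2. f -> v, k -> g, s -> z, t -> d / V _ V: fires at position(s) 5: migegugivu
3. e -> o, i -> u / B C0 _: fires at position(s) 8: migeguguvu
surface: migeguguvu

cell NUM=fe, RANK=fe, CLASS=fe, ASPECT=du:
underlying: mi-gek-u-os-vu
1. 0 -> a / C _ C: inserts after position(s) 8: migekuosavu
2. f -> v, k -> g, s -> z, t -> d / V _ V: fires at position(s) 5, 8: migeguozavu
3. e -> o, i -> u / B C0 _: no change
surface: migeguozavu

cell NUM=ri, RANK=vo, CLASS=gu, ASPECT=du:
underlying: mi-gek-ni-va-ng
1. 0 -> a / C _ C: inserts after position(s) 5, 10: migekanivanag
2. f -> v, k -> g, s -> z, t -> d / V _ V: fires at position(s) 5: migeganivanag
3. e -> o, i -> u / B C0 _: fires at position(s) 8: migeganuvanag
surface: migeganuvanag

cell NUM=fe, RANK=fe, CLASS=gu, ASPECT=du:
underlying: mi-gek-u-va-vu
1. 0 -> a / C _ C: no change
2. f -> v, k -> g, s -> z, t -> d / V _ V: fires at position(s) 5: migeguvavu
3. e -> o, i -> u / B C0 _: no change
surface: migeguvavu

cell NUM=vo, RANK=em, CLASS=ta, ASPECT=ki:
underlying: g-gek-nem-ef-a
1. 0 -> a / C _ C: inserts after position(s) 1, 4: gagekanemefa
2. f -> v, k -> g, s -> z, t -> d / V _ V: fires at position(s) 5, 11: gageganemeva
3. e -> o, i -> u / B C0 _: fires at position(s) 4, 8: gagoganomeva
surface: gagoganomeva


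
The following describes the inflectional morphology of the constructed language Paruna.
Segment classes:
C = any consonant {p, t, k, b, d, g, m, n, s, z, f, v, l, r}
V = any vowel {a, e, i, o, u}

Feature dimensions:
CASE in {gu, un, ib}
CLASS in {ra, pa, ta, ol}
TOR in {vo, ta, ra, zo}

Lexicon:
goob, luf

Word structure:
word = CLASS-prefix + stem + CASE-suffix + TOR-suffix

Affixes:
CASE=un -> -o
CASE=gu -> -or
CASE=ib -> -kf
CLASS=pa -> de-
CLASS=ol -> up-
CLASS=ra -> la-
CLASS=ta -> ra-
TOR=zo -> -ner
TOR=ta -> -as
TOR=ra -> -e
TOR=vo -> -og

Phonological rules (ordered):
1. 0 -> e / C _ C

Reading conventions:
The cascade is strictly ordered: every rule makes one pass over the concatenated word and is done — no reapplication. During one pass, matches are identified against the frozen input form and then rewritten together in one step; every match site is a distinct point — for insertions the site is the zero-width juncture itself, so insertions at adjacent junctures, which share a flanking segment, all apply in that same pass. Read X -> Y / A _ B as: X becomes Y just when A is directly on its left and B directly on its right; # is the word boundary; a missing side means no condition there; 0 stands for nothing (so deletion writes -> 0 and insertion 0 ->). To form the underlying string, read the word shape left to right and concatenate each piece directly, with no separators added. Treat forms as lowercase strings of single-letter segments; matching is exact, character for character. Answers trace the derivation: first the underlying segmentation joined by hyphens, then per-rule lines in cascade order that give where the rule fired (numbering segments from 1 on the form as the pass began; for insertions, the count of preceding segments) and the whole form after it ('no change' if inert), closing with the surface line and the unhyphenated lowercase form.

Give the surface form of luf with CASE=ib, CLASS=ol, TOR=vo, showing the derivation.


underlying: up-luf-kf-og
1. 0 -> e / C _ C: inserts after position(s) 2, 5, 6: upelufekefog
surface: upelufekefog


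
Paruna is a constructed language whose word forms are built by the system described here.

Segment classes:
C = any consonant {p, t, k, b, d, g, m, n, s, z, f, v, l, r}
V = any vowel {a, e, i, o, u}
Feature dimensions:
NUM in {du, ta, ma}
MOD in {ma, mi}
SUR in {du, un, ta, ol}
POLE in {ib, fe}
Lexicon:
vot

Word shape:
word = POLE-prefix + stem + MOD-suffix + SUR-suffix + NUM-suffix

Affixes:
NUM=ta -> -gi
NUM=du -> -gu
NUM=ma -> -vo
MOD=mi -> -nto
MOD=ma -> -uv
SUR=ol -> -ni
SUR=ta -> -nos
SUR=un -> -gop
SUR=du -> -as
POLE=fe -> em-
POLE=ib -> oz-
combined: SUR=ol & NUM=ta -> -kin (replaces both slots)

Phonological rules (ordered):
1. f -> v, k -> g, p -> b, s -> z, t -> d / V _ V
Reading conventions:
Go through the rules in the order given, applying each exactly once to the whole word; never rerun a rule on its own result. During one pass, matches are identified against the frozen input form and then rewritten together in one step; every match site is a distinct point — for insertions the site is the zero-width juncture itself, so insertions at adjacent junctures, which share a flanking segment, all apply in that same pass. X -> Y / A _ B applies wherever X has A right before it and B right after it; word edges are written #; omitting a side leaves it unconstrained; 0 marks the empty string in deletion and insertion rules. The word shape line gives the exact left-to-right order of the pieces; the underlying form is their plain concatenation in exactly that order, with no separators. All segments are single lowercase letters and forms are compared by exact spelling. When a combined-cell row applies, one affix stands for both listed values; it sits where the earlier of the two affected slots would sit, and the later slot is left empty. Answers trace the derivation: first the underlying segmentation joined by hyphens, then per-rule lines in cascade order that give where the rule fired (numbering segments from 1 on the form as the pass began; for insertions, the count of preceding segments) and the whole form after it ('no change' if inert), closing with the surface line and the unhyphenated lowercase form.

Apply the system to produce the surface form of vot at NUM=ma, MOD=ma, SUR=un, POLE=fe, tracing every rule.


underlying: em-vot-uv-gop-vo
1. f -> v, k -> g, p -> b, s -> z, t -> d / V _ V: fires at position(s) 5: emvoduvgopvo
surface: emvoduvgopvo


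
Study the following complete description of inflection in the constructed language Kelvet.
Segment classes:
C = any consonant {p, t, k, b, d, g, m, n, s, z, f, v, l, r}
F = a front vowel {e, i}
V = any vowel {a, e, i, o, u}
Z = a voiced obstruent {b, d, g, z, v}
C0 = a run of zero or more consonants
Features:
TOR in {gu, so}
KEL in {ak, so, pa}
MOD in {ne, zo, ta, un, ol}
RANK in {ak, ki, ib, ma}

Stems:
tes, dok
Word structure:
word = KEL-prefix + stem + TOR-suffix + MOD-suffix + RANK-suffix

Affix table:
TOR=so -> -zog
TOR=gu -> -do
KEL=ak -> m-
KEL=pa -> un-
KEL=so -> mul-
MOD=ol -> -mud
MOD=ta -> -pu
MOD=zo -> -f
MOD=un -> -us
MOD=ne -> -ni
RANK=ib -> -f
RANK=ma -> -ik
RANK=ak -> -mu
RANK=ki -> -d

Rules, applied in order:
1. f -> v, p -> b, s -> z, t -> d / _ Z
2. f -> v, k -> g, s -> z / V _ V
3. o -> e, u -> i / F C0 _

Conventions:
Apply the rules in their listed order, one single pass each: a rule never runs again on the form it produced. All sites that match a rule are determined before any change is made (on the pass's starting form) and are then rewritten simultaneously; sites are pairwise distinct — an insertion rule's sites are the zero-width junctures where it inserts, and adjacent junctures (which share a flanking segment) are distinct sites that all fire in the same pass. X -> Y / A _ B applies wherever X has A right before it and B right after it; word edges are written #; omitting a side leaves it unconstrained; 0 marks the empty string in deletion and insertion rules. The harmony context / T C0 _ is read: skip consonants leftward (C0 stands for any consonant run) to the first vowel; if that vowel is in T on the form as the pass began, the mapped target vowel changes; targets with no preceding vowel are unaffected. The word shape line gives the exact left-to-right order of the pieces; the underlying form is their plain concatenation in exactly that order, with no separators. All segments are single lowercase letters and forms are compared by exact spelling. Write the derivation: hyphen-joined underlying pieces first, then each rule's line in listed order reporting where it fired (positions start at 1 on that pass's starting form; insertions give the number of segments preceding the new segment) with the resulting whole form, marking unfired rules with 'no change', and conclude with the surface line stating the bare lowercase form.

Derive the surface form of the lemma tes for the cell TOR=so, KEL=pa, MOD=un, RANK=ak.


underlying: un-tes-zog-us-mu
1. f -> v, p -> b, s -> z, t -> d / _ Z: fires at position(s) 5: untezzogusmu
2. f -> v, k -> g, s -> z / V _ V: no change
3. o -> e, u -> i / F C0 _: fires at position(s) 7: untezzegusmu
surface: untezzegusmu


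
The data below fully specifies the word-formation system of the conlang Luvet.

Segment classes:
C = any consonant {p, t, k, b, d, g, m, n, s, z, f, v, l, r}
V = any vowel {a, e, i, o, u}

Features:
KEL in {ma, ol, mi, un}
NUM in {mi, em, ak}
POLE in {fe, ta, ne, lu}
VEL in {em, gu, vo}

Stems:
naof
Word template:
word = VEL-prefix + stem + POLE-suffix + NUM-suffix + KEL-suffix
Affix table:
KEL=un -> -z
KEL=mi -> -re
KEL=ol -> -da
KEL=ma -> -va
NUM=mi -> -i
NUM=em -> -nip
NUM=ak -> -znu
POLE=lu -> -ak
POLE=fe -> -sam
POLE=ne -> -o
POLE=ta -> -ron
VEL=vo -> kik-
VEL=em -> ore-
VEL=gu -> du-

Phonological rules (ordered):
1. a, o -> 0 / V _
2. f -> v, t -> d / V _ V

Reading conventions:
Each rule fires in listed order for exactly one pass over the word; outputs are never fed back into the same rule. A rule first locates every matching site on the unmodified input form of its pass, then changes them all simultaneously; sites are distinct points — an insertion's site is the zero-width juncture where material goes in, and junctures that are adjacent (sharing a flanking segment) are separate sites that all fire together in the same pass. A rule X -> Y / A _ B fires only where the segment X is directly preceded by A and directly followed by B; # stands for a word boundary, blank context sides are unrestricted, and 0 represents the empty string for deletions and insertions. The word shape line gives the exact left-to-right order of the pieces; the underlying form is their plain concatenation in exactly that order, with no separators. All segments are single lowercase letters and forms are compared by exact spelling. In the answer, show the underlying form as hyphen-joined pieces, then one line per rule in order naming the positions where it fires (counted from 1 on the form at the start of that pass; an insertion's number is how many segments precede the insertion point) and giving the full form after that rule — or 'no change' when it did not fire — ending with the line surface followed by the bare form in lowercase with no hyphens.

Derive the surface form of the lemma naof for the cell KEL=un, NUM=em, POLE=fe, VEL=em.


underlying: ore-naof-sam-nip-z
1. a, o -> 0 / V _: fires at position(s) 6: orenafsamnipz
2. f -> v, t -> d / V _ V: no change
surface: orenafsamnipz


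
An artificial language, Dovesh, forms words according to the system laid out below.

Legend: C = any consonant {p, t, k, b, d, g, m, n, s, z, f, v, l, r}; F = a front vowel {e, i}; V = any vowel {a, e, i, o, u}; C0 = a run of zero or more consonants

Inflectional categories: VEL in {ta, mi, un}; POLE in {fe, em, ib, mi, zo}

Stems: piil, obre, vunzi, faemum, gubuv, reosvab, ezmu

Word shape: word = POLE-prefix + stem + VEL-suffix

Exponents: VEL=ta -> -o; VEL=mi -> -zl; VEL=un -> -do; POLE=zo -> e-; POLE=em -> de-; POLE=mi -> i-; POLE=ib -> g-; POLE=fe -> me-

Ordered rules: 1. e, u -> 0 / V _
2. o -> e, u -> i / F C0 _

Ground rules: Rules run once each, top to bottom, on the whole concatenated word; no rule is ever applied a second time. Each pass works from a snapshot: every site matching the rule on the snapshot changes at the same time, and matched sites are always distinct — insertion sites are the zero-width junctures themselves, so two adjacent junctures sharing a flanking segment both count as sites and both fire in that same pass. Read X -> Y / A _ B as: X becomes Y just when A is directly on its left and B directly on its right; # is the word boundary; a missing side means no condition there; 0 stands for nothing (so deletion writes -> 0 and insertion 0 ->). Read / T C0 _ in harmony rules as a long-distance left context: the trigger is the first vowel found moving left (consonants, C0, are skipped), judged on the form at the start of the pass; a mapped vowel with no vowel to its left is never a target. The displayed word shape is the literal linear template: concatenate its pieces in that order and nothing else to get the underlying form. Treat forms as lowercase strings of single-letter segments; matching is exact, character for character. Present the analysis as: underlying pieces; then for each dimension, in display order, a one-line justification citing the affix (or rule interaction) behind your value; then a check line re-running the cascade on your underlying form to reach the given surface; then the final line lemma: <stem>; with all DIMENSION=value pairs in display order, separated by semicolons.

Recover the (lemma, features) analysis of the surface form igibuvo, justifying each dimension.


underlying: i-gubuv-o
VEL=ta - signalled by the affix -o
POLE=mi - signalled by the affix i-
check: igubuvo -> igubuvo -> igibuvo
lemma: gubuv; VEL=ta; POLE=mi


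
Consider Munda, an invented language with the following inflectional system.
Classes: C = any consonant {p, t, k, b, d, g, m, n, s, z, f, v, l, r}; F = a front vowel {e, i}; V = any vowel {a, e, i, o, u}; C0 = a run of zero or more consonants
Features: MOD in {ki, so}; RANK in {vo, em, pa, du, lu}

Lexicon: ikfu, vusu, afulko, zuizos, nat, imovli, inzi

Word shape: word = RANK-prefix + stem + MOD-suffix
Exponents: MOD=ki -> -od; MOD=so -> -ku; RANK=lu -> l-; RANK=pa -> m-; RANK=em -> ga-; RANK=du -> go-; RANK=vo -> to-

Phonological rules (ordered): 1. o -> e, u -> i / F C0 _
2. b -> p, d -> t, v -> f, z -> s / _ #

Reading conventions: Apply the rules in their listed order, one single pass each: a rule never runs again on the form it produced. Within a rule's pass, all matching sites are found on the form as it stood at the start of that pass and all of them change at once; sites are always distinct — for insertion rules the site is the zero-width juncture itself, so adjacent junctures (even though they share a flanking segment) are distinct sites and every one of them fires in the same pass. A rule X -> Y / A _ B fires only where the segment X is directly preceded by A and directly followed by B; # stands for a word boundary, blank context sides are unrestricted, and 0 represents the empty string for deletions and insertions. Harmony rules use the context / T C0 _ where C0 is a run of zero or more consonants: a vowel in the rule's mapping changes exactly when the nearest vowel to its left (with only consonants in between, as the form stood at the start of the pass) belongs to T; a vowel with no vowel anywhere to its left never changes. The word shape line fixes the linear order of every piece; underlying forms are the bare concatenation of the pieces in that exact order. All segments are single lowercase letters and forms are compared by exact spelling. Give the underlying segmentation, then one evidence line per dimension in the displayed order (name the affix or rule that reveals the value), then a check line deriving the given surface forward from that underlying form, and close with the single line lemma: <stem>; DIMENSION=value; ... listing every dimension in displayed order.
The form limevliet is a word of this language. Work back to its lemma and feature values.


underlying: l-imovli-od
MOD=ki - signalled by the affix -od
RANK=lu - signalled by the affix l-
check: limovliod -> limevlied -> limevliet
lemma: imovli; MOD=ki; RANK=lu


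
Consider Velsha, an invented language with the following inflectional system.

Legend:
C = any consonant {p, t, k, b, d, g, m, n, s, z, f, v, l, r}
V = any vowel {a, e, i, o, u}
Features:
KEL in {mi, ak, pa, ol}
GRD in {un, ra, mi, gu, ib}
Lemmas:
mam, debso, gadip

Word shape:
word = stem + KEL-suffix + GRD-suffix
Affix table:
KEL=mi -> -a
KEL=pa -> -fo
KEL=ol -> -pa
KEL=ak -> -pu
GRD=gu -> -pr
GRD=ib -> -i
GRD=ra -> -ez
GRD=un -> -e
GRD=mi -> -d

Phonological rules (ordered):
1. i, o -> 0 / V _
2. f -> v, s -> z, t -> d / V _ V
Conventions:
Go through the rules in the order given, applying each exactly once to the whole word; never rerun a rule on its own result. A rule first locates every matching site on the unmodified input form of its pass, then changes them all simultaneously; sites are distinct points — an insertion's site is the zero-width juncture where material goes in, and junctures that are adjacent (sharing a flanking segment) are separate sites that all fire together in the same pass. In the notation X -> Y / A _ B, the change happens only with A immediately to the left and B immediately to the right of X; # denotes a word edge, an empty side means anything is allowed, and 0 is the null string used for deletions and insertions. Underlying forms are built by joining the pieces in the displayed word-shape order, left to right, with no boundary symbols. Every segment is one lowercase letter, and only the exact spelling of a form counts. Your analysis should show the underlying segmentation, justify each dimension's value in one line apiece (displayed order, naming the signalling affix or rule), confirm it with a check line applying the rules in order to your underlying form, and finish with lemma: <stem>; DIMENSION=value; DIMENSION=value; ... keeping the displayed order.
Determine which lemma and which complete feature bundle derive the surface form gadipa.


underlying: gadip-a-i
KEL=mi - signalled by the affix -a
GRD=ib - signalled by the affix -i
check: gadipai -> gadipa -> gadipa
lemma: gadip; KEL=mi; GRD=ib


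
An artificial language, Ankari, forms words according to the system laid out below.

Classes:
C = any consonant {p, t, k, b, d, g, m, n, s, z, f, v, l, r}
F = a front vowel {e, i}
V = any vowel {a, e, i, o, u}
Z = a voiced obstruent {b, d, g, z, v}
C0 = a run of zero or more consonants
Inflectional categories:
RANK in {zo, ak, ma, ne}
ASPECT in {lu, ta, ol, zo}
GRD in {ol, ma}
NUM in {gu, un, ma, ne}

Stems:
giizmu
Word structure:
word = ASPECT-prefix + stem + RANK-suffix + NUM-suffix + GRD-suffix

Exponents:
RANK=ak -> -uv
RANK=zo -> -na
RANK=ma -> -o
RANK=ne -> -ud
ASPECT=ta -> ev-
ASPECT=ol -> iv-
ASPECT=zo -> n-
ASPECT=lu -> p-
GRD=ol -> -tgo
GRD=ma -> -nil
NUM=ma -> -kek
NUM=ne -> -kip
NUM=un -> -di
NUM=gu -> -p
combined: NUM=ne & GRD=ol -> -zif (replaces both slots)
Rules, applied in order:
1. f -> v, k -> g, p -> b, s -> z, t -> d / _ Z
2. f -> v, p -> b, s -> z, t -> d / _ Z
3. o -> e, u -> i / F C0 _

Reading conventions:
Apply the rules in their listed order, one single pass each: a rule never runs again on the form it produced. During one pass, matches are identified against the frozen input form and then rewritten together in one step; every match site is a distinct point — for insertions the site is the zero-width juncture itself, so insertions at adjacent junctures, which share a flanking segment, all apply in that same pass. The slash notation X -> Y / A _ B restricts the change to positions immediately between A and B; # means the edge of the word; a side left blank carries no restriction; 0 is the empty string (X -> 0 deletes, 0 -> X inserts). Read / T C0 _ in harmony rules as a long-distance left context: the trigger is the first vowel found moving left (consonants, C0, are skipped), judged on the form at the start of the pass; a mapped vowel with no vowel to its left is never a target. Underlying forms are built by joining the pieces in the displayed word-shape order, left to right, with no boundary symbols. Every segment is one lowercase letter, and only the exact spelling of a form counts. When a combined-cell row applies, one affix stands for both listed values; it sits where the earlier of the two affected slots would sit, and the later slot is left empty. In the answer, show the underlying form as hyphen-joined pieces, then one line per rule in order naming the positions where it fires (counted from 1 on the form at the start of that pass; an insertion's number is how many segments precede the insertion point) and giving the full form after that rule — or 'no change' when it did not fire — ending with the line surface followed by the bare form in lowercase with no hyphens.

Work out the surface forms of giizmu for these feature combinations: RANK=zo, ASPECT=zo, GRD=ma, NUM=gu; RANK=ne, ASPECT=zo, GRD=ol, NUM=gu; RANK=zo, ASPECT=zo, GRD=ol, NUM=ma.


cell RANK=zo, ASPECT=zo, GRD=ma, NUM=gu:
underlying: n-giizmu-na-p-nil
1. f -> v, k -> g, p -> b, s -> z, t -> d / _ Z: no change
2. f -> v, p -> b, s -> z, t -> d / _ Z: no change
3. o -> e, u -> i / F C0 _: fires at position(s) 7: ngiizminapnil
surface: ngiizminapnil

cell RANK=ne, ASPECT=zo, GRD=ol, NUM=gu:
underlying: n-giizmu-ud-p-tgo
1. f -> v, k -> g, p -> b, s -> z, t -> d / _ Z: fires at position(s) 11: ngiizmuudpdgo
2. f -> v, p -> b, s -> z, t -> d / _ Z: fires at position(s) 10: ngiizmuudbdgo
3. o -> e, u -> i / F C0 _: fires at position(s) 7: ngiizmiudbdgo
surface: ngiizmiudbdgo

cell RANK=zo, ASPECT=zo, GRD=ol, NUM=ma:
underlying: n-giizmu-na-kek-tgo
1. f -> v, k -> g, p -> b, s -> z, t -> d / _ Z: fires at position(s) 13: ngiizmunakekdgo
2. f -> v, p -> b, s -> z, t -> d / _ Z: no change
3. o -> e, u -> i / F C0 _: fires at position(s) 7, 15: ngiizminakekdge
surface: ngiizminakekdge


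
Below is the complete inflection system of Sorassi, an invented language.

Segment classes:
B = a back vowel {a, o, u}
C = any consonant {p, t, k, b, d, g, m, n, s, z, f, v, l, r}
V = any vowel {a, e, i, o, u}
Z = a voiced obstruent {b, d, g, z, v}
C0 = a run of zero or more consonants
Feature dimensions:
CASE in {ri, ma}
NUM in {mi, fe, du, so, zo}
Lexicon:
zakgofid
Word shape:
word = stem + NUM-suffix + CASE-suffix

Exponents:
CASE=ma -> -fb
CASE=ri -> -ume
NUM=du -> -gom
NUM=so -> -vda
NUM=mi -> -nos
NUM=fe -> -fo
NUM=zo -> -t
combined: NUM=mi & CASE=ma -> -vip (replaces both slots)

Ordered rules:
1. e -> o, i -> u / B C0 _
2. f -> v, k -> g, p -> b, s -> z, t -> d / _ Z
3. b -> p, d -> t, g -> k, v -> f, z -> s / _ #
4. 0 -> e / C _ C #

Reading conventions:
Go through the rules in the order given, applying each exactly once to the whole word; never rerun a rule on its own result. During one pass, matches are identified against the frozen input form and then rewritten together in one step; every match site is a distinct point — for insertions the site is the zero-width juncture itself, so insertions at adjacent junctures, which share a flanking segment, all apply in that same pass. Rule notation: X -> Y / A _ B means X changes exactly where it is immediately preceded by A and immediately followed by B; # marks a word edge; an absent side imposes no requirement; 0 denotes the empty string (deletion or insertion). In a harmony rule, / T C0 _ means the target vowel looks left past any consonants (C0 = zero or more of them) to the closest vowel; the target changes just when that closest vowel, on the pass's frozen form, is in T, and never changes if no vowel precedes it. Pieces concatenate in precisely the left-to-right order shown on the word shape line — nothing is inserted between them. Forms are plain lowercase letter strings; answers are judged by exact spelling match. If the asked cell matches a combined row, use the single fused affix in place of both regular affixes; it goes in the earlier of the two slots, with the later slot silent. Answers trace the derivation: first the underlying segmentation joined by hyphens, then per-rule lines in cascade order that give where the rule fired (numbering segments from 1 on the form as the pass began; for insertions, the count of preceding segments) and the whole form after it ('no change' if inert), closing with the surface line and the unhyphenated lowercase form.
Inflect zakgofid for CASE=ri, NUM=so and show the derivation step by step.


underlying: zakgofid-vda-ume
1. e -> o, i -> u / B C0 _: fires at position(s) 7, 14: zakgofudvdaumo
2. f -> v, k -> g, p -> b, s -> z, t -> d / _ Z: fires at position(s) 3: zaggofudvdaumo
3. b -> p, d -> t, g -> k, v -> f, z -> s / _ #: no change
4. 0 -> e / C _ C #: no change
surface: zaggofudvdaumo


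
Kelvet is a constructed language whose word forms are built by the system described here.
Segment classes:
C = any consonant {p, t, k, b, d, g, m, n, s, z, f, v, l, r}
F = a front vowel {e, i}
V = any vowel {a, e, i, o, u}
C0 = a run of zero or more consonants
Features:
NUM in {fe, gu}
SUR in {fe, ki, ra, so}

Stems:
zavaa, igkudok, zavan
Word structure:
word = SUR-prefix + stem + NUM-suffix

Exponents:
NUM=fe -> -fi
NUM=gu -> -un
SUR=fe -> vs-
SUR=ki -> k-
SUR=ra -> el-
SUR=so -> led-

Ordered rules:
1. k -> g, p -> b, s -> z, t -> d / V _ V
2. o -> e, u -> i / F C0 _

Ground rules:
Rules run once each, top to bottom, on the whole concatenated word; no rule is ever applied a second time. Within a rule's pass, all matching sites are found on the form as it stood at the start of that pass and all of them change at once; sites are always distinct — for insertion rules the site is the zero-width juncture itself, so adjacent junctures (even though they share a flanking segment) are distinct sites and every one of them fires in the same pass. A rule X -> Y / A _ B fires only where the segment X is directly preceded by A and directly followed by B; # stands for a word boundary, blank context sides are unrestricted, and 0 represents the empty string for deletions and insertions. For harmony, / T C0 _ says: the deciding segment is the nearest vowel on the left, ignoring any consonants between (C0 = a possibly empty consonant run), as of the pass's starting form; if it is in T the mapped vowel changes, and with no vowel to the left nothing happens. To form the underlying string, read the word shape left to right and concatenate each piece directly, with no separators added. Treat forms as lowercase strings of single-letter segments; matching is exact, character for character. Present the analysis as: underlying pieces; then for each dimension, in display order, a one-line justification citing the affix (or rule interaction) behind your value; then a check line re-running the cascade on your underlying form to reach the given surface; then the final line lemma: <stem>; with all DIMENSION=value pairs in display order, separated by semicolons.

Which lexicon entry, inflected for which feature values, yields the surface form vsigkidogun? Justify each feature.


underlying: vs-igkudok-un
NUM=gu - signalled by the affix -un
SUR=fe - signalled by the affix vs-
check: vsigkudokun -> vsigkudogun -> vsigkidogun
lemma: igkudok; NUM=gu; SUR=fe


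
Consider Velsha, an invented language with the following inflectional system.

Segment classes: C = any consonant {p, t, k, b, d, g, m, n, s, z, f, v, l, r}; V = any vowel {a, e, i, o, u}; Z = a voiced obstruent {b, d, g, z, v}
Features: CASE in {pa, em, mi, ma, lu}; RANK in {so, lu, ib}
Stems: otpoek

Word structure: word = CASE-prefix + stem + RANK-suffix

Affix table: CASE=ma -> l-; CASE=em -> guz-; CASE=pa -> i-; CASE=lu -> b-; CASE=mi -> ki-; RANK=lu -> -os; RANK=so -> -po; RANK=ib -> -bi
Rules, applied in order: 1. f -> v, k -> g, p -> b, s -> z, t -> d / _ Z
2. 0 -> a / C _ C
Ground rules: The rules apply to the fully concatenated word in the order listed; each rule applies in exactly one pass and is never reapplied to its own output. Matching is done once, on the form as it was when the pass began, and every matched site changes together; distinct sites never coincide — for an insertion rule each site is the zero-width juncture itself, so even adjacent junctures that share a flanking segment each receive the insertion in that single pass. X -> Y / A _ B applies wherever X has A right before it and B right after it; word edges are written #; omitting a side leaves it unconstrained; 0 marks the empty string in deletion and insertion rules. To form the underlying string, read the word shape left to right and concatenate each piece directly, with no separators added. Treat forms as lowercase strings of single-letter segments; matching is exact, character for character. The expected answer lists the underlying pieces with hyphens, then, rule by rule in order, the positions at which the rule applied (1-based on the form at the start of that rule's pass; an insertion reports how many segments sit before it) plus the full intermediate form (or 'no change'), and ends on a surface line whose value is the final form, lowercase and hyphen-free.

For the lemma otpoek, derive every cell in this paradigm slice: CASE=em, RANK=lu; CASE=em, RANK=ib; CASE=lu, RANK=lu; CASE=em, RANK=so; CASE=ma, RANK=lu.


cell CASE=em, RANK=lu:
underlying: guz-otpoek-os
1. f -> v, k -> g, p -> b, s -> z, t -> d / _ Z: no change
2. 0 -> a / C _ C: inserts after position(s) 5: guzotapoekos
surface: guzotapoekos

cell CASE=em, RANK=ib:
underlying: guz-otpoek-bi
1. f -> v, k -> g, p -> b, s -> z, t -> d / _ Z: fires at position(s) 9: guzotpoegbi
2. 0 -> a / C _ C: inserts after position(s) 5, 9: guzotapoegabi
surface: guzotapoegabi

cell CASE=lu, RANK=lu:
underlying: b-otpoek-os
1. f -> v, k -> g, p -> b, s -> z, t -> d / _ Z: no change
2. 0 -> a / C _ C: inserts after position(s) 3: botapoekos
surface: botapoekos

cell CASE=em, RANK=so:
underlying: guz-otpoek-po
1. f -> v, k -> g, p -> b, s -> z, t -> d / _ Z: no change
2. 0 -> a / C _ C: inserts after position(s) 5, 9: guzotapoekapo
surface: guzotapoekapo

cell CASE=ma, RANK=lu:
underlying: l-otpoek-os
1. f -> v, k -> g, p -> b, s -> z, t -> d / _ Z: no change
2. 0 -> a / C _ C: inserts after position(s) 3: lotapoekos
surface: lotapoekos


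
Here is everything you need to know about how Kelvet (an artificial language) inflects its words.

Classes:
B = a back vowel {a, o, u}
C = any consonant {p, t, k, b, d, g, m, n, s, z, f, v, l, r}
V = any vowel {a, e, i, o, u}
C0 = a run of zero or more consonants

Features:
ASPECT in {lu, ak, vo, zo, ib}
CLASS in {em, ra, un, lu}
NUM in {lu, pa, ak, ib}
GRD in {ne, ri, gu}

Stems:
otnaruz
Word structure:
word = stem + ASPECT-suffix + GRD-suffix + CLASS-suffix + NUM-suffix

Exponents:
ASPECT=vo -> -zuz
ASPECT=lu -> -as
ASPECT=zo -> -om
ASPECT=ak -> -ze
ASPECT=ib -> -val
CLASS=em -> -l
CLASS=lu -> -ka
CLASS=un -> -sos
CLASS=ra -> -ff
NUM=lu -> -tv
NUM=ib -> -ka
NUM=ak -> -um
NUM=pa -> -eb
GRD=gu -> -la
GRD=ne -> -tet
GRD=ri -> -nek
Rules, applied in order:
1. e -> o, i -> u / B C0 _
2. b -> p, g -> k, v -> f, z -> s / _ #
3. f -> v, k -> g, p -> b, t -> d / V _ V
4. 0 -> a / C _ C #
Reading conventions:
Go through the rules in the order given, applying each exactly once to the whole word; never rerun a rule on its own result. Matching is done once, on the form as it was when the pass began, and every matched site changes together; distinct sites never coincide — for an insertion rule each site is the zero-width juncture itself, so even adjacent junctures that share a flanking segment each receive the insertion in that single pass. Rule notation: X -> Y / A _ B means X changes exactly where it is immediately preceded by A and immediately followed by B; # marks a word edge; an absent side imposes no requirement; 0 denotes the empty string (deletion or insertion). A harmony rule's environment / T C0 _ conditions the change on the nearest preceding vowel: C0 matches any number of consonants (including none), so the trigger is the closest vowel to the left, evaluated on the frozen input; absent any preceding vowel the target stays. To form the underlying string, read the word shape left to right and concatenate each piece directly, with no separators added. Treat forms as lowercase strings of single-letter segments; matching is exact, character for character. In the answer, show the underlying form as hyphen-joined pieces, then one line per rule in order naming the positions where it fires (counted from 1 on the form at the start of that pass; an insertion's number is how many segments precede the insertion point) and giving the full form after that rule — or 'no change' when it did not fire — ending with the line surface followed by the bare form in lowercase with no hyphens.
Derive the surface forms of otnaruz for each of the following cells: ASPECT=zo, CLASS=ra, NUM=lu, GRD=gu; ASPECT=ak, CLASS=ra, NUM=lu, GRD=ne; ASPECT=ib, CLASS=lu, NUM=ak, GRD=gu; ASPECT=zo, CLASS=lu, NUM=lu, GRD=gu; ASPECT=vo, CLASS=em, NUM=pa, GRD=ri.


cell ASPECT=zo, CLASS=ra, NUM=lu, GRD=gu:
underlying: otnaruz-om-la-ff-tv
1. e -> o, i -> u / B C0 _: no change
2. b -> p, g -> k, v -> f, z -> s / _ #: fires at position(s) 15: otnaruzomlafftf
3. f -> v, k -> g, p -> b, t -> d / V _ V: no change
4. 0 -> a / C _ C #: inserts after position(s) 14: otnaruzomlafftaf
surface: otnaruzomlafftaf

cell ASPECT=ak, CLASS=ra, NUM=lu, GRD=ne:
underlying: otnaruz-ze-tet-ff-tv
1. e -> o, i -> u / B C0 _: fires at position(s) 9: otnaruzzotetfftv
2. b -> p, g -> k, v -> f, z -> s / _ #: fires at position(s) 16: otnaruzzotetfftf
3. f -> v, k -> g, p -> b, t -> d / V _ V: fires at position(s) 10: otnaruzzodetfftf
4. 0 -> a / C _ C #: inserts after position(s) 15: otnaruzzodetfftaf
surface: otnaruzzodetfftaf

cell ASPECT=ib, CLASS=lu, NUM=ak, GRD=gu:
underlying: otnaruz-val-la-ka-um
1. e -> o, i -> u / B C0 _: no change
2. b -> p, g -> k, v -> f, z -> s / _ #: no change
3. f -> v, k -> g, p -> b, t -> d / V _ V: fires at position(s) 13: otnaruzvallagaum
4. 0 -> a / C _ C #: no change
surface: otnaruzvallagaum

cell ASPECT=zo, CLASS=lu, NUM=lu, GRD=gu:
underlying: otnaruz-om-la-ka-tv
1. e -> o, i -> u / B C0 _: no change
2. b -> p, g -> k, v -> f, z -> s / _ #: fires at position(s) 15: otnaruzomlakatf
3. f -> v, k -> g, p -> b, t -> d / V _ V: fires at position(s) 12: otnaruzomlagatf
4. 0 -> a / C _ C #: inserts after position(s) 14: otnaruzomlagataf
surface: otnaruzomlagataf

cell ASPECT=vo, CLASS=em, NUM=pa, GRD=ri:
underlying: otnaruz-zuz-nek-l-eb
1. e -> o, i -> u / B C0 _: fires at position(s) 12: otnaruzzuznokleb
2. b -> p, g -> k, v -> f, z -> s / _ #: fires at position(s) 16: otnaruzzuznoklep
3. f -> v, k -> g, p -> b, t -> d / V _ V: no change
4. 0 -> a / C _ C #: no change
surface: otnaruzzuznoklep
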